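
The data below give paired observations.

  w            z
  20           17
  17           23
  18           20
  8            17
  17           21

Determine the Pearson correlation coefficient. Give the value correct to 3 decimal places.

n = 5, Σw = 80, Σz = 98, Σw² = 1366, Σz² = 1948, Σwz = 1584
nΣwz − ΣwΣz = 7920 − 7840 = 80
nΣw² − (Σw)² = 6830 − 6400 = 430; nΣz² − (Σz)² = 9740 − 9604 = 136
r = 80 / √(430 × 136) = 80 / 241.8264 ≈ 0.331

0.331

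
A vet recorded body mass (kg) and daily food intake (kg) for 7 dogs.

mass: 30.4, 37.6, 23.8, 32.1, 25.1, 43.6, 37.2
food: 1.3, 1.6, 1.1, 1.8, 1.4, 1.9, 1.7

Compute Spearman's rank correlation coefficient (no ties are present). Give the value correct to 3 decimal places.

Rank mass: 3, 6, 1, 4, 2, 7, 5
Rank food: 2, 4, 1, 6, 3, 7, 5
d = rank(mass) − rank(food): 1, 2, 0, -2, -1, 0, 0; Σd² = 10
ρ = 1 − 6Σd² / [n(n²−1)] = 1 − 6×10 / (7×48) = 1 − 60/336 ≈ 0.821

0.821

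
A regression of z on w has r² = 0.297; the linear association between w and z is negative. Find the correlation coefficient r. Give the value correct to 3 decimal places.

|r| = √0.297 = 0.545
The association is negative, so r = −0.545.

-0.545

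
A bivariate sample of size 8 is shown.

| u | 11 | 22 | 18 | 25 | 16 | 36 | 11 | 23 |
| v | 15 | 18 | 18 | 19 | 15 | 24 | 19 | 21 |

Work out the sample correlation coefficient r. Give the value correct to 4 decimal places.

n = 8, Σu = 162, Σv = 149, Σu² = 3756, Σv² = 2837, Σuv = 3156
nΣuv − ΣuΣv = 25248 − 24138 = 1110
nΣu² − (Σu)² = 30048 − 26244 = 3804; nΣv² − (Σv)² = 22696 − 22201 = 495
r = 1110 / √(3804 × 495) = 1110 / 1372.2172 ≈ 0.8089

0.8089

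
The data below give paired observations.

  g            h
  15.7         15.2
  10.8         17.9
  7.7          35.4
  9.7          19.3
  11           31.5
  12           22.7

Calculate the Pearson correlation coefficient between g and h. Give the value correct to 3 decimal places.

-0.677

n = 6, Σg = 66.9, Σh = 142, Σg² = 781.51, Σh² = 3684.64, Σgh = 1510.65
nΣgh − ΣgΣh = 9063.9 − 9499.8 = -435.9
nΣg² − (Σg)² = 4689.06 − 4475.61 = 213.45; nΣh² − (Σh)² = 22107.84 − 20164 = 1943.84
r = -435.9 / √(213.45 × 1943.84) = -435.9 / 644.1371 ≈ -0.677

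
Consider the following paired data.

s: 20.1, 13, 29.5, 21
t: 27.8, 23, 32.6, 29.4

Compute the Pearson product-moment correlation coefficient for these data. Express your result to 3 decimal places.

n = 4, Σs = 83.6, Σt = 112.8, Σs² = 1884.26, Σt² = 3228.96, Σst = 2436.88
nΣst − ΣsΣt = 9747.52 − 9430.08 = 317.44
nΣs² − (Σs)² = 7537.04 − 6988.96 = 548.08; nΣt² − (Σt)² = 12915.84 − 12723.84 = 192
r = 317.44 / √(548.08 × 192) = 317.44 / 324.3938 ≈ 0.979

0.979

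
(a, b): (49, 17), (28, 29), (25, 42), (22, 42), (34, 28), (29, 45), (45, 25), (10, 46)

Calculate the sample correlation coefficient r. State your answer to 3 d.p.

n = 8, Σa = 242, Σb = 274, Σa² = 8416, Σb² = 10208, Σab = 7461
nΣab − ΣaΣb = 59688 − 66308 = -6620
nΣa² − (Σa)² = 67328 − 58564 = 8764; nΣb² − (Σb)² = 81664 − 75076 = 6588
r = -6620 / √(8764 × 6588) = -6620 / 7598.5020 ≈ -0.871

-0.871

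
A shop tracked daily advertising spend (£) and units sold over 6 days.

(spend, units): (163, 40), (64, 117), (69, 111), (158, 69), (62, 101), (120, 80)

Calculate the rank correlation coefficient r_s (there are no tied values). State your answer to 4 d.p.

Rank spend: 6, 2, 3, 5, 1, 4
Rank units: 1, 6, 5, 2, 4, 3
d = rank(spend) − rank(units): 5, -4, -2, 3, -3, 1; Σd² = 64
ρ = 1 − 6Σd² / [n(n²−1)] = 1 − 6×64 / (6×35) = 1 − 384/210 ≈ -0.8286

-0.8286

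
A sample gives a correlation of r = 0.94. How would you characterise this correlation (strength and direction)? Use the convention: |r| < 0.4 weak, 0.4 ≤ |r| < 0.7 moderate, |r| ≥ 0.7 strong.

r = 0.94 > 0 so the relationship is positive.
|r| = 0.94, which falls in the strong range.

strong positive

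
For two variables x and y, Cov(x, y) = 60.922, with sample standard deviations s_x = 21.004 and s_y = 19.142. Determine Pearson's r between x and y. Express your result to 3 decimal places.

r = Cov(x,y) / (s_x · s_y) = 60.922 / (21.004 × 19.142)
  = 60.922 / 402.0586 ≈ 0.152

0.152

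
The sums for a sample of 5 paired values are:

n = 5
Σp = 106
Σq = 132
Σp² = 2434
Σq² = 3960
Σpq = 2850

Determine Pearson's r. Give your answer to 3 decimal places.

0.173

r = (nΣpq − ΣpΣq) / √[(nΣp² − (Σp)²)(nΣq² − (Σq)²)]
Numerator: 5×2850 − 106×132 = 258
Denominator: √[(12170 − 11236)(19800 − 17424)] = √[934 × 2376] = 1489.6926
r = 258 / 1489.6926 ≈ 0.173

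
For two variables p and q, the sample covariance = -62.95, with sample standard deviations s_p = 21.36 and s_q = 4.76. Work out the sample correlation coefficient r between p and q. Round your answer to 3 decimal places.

r = Cov(p,q) / (s_p · s_q) = -62.95 / (21.36 × 4.76)
  = -62.95 / 101.6736 ≈ -0.619

-0.619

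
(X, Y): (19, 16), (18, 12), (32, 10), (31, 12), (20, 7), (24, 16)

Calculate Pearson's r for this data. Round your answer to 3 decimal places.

n = 6, ΣX = 144, ΣY = 73, ΣX² = 3646, ΣY² = 949, ΣXY = 1736
nΣXY − ΣXΣY = 10416 − 10512 = -96
nΣX² − (ΣX)² = 21876 − 20736 = 1140; nΣY² − (ΣY)² = 5694 − 5329 = 365
r = -96 / √(1140 × 365) = -96 / 645.0581 ≈ -0.149

-0.149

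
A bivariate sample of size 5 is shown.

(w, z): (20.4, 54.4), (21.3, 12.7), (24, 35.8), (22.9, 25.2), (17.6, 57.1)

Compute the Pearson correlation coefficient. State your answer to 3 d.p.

n = 5, Σw = 106.2, Σz = 185.2, Σw² = 2280.02, Σz² = 8297.74, Σwz = 3821.51
nΣwz − ΣwΣz = 19107.55 − 19668.24 = -560.69
nΣw² − (Σw)² = 11400.1 − 11278.44 = 121.66; nΣz² − (Σz)² = 41488.7 − 34299.04 = 7189.66
r = -560.69 / √(121.66 × 7189.66) = -560.69 / 935.2508 ≈ -0.600

-0.600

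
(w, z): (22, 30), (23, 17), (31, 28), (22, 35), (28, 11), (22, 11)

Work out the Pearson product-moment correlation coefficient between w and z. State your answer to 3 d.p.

-0.085

n = 6, Σw = 148, Σz = 132, Σw² = 3726, Σz² = 3440, Σwz = 3239
nΣwz − ΣwΣz = 19434 − 19536 = -102
nΣw² − (Σw)² = 22356 − 21904 = 452; nΣz² − (Σz)² = 20640 − 17424 = 3216
r = -102 / √(452 × 3216) = -102 / 1205.6666 ≈ -0.085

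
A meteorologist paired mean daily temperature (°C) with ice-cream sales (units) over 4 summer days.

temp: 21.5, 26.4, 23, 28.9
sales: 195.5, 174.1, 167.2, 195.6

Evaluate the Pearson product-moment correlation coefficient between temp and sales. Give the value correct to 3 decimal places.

0.167

n = 4, Σx = 99.8, Σy = 732.4, Σx² = 2523.42, Σy² = 134746.26, Σxy = 18297.93
nΣxy − ΣxΣy = 73191.72 − 73093.52 = 98.2
nΣx² − (Σx)² = 10093.68 − 9960.04 = 133.64; nΣy² − (Σy)² = 538985.04 − 536409.76 = 2575.28
r = 98.2 / √(133.64 × 2575.28) = 98.2 / 586.6519 ≈ 0.167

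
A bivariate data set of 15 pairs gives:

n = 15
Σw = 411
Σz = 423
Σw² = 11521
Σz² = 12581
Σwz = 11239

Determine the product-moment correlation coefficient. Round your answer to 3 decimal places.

r = (nΣwz − ΣwΣz) / √[(nΣw² − (Σw)²)(nΣz² − (Σz)²)]
Numerator: 15×11239 − 411×423 = -5268
Denominator: √[(172815 − 168921)(188715 − 178929)] = √[3894 × 9786] = 6173.0612
r = -5268 / 6173.0612 ≈ -0.853

-0.853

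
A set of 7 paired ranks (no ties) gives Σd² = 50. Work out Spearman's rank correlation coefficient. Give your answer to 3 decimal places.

0.107

ρ = 1 − 6Σd² / [n(n²−1)] = 1 − 6×50 / (7×48)
  = 1 − 300/336 = 1 − 0.8929 ≈ 0.107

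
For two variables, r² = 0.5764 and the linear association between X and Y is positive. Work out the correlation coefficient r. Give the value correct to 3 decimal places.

|r| = √0.5764 = 0.759
The association is positive, so r = 0.759.

0.759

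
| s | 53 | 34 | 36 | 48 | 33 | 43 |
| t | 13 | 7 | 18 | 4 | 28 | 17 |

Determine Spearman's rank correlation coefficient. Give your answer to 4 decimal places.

Rank s: 6, 2, 3, 5, 1, 4
Rank t: 3, 2, 5, 1, 6, 4
d = rank(s) − rank(t): 3, 0, -2, 4, -5, 0; Σd² = 54
ρ = 1 − 6Σd² / [n(n²−1)] = 1 − 6×54 / (6×35) = 1 − 324/210 ≈ -0.5429

-0.5429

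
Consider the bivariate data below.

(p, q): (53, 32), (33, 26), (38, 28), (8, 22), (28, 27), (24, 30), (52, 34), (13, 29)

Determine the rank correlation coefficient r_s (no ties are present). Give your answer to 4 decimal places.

0.5952

Rank p: 8, 5, 6, 1, 4, 3, 7, 2
Rank q: 7, 2, 4, 1, 3, 6, 8, 5
d = rank(p) − rank(q): 1, 3, 2, 0, 1, -3, -1, -3; Σd² = 34
ρ = 1 − 6Σd² / [n(n²−1)] = 1 − 6×34 / (8×63) = 1 − 204/504 ≈ 0.5952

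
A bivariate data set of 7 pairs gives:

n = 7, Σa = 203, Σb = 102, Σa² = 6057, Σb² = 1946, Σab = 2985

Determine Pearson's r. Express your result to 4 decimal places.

0.0966

r = (nΣab − ΣaΣb) / √[(nΣa² − (Σa)²)(nΣb² − (Σb)²)]
Numerator: 7×2985 − 203×102 = 189
Denominator: √[(42399 − 41209)(13622 − 10404)] = √[1190 × 3218] = 1956.8904
r = 189 / 1956.8904 ≈ 0.0966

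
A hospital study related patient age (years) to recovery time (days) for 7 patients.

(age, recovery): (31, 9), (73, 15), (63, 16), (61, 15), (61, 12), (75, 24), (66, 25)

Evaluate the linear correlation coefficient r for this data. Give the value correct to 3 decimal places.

n = 7, Σx = 430, Σy = 116, Σx² = 27682, Σy² = 2132, Σxy = 7479
nΣxy − ΣxΣy = 52353 − 49880 = 2473
nΣx² − (Σx)² = 193774 − 184900 = 8874; nΣy² − (Σy)² = 14924 − 13456 = 1468
r = 2473 / √(8874 × 1468) = 2473 / 3609.2980 ≈ 0.685

0.685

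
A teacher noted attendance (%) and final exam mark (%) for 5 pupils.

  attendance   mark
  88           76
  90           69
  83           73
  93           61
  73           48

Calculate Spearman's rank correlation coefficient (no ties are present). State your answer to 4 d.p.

0.1000

Rank attendance: 3, 4, 2, 5, 1
Rank mark: 5, 3, 4, 2, 1
d = rank(attendance) − rank(mark): -2, 1, -2, 3, 0; Σd² = 18
ρ = 1 − 6Σd² / [n(n²−1)] = 1 − 6×18 / (5×24) = 1 − 108/120 ≈ 0.1000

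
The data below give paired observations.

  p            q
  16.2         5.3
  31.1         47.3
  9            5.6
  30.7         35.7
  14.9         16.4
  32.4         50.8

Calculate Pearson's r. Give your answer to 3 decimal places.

n = 6, Σp = 134.3, Σq = 161.1, Σp² = 3524.91, Σq² = 6420.83, Σpq = 4593.56
nΣpq − ΣpΣq = 27561.36 − 21635.73 = 5925.63
nΣp² − (Σp)² = 21149.46 − 18036.49 = 3112.97; nΣq² − (Σq)² = 38524.98 − 25953.21 = 12571.77
r = 5925.63 / √(3112.97 × 12571.77) = 5925.63 / 6255.8407 ≈ 0.947

0.947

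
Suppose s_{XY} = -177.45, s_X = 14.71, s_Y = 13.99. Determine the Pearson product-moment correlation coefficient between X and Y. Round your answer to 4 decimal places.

-0.8623

r = Cov(X,Y) / (s_X · s_Y) = -177.45 / (14.71 × 13.99)
  = -177.45 / 205.7929 ≈ -0.8623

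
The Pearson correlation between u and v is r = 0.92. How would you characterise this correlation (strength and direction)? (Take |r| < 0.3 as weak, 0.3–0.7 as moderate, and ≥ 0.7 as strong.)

strong positive

r = 0.92 > 0 so the relationship is positive.
|r| = 0.92, which falls in the strong range.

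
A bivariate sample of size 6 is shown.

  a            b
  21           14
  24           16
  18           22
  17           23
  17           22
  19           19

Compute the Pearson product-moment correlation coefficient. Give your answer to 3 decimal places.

n = 6, Σa = 116, Σb = 116, Σa² = 2280, Σb² = 2310, Σab = 2200
nΣab − ΣaΣb = 13200 − 13456 = -256
nΣa² − (Σa)² = 13680 − 13456 = 224; nΣb² − (Σb)² = 13860 − 13456 = 404
r = -256 / √(224 × 404) = -256 / 300.8255 ≈ -0.851

-0.851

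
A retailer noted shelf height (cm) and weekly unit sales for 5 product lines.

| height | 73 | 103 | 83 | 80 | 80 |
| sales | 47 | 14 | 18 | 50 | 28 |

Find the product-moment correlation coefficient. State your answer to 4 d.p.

-0.7360

n = 5, Σx = 419, Σy = 157, Σx² = 35627, Σy² = 6013, Σxy = 12607
nΣxy − ΣxΣy = 63035 − 65783 = -2748
nΣx² − (Σx)² = 178135 − 175561 = 2574; nΣy² − (Σy)² = 30065 − 24649 = 5416
r = -2748 / √(2574 × 5416) = -2748 / 3733.7359 ≈ -0.7360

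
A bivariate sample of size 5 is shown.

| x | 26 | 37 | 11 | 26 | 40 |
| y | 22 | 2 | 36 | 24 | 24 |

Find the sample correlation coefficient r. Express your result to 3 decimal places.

-0.709

n = 5, Σx = 140, Σy = 108, Σx² = 4442, Σy² = 2936, Σxy = 2626
nΣxy − ΣxΣy = 13130 − 15120 = -1990
nΣx² − (Σx)² = 22210 − 19600 = 2610; nΣy² − (Σy)² = 14680 − 11664 = 3016
r = -1990 / √(2610 × 3016) = -1990 / 2805.6657 ≈ -0.709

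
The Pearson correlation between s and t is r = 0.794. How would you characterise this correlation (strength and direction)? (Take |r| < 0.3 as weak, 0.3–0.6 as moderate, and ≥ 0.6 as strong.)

strong positive

r = 0.794 > 0 so the relationship is positive.
|r| = 0.794, which falls in the strong range.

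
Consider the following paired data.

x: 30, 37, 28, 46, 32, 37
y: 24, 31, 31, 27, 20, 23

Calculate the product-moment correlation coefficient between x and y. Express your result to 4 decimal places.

0.0549

n = 6, Σx = 210, Σy = 156, Σx² = 7562, Σy² = 4156, Σxy = 5468
nΣxy − ΣxΣy = 32808 − 32760 = 48
nΣx² − (Σx)² = 45372 − 44100 = 1272; nΣy² − (Σy)² = 24936 − 24336 = 600
r = 48 / √(1272 × 600) = 48 / 873.6132 ≈ 0.0549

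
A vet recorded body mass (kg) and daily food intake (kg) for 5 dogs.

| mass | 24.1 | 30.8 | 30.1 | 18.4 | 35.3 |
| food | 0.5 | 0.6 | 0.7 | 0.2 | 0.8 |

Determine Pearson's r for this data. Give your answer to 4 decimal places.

n = 5, Σx = 138.7, Σy = 2.8, Σx² = 4020.11, Σy² = 1.78, Σxy = 83.52
nΣxy − ΣxΣy = 417.6 − 388.36 = 29.24
nΣx² − (Σx)² = 20100.55 − 19237.69 = 862.86; nΣy² − (Σy)² = 8.9 − 7.84 = 1.06
r = 29.24 / √(862.86 × 1.06) = 29.24 / 30.2429 ≈ 0.9668

0.9668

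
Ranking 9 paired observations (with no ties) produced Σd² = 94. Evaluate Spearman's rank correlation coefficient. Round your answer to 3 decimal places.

0.217

ρ = 1 − 6Σd² / [n(n²−1)] = 1 − 6×94 / (9×80)
  = 1 − 564/720 = 1 − 0.7833 ≈ 0.217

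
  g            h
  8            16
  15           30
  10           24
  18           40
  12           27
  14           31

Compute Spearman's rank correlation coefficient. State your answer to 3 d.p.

Rank g: 1, 5, 2, 6, 3, 4
Rank h: 1, 4, 2, 6, 3, 5
d = rank(g) − rank(h): 0, 1, 0, 0, 0, -1; Σd² = 2
ρ = 1 − 6Σd² / [n(n²−1)] = 1 − 6×2 / (6×35) = 1 − 12/210 ≈ 0.943

0.943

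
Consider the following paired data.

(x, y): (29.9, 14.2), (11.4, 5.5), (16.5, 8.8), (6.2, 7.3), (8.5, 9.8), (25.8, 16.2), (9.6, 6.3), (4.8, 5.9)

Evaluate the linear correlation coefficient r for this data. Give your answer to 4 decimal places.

0.8727

n = 8, Σx = 112.7, Σy = 74, Σx² = 2187.75, Σy² = 795.6, Σxy = 1267.8
nΣxy − ΣxΣy = 10142.4 − 8339.8 = 1802.6
nΣx² − (Σx)² = 17502 − 12701.29 = 4800.71; nΣy² − (Σy)² = 6364.8 − 5476 = 888.8
r = 1802.6 / √(4800.71 × 888.8) = 1802.6 / 2065.6406 ≈ 0.8727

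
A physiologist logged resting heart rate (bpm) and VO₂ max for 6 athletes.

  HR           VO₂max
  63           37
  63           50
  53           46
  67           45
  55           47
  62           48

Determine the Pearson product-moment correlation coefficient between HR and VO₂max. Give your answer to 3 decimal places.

n = 6, Σx = 363, Σy = 273, Σx² = 22105, Σy² = 12523, Σxy = 16495
nΣxy − ΣxΣy = 98970 − 99099 = -129
nΣx² − (Σx)² = 132630 − 131769 = 861; nΣy² − (Σy)² = 75138 − 74529 = 609
r = -129 / √(861 × 609) = -129 / 724.1195 ≈ -0.178

-0.178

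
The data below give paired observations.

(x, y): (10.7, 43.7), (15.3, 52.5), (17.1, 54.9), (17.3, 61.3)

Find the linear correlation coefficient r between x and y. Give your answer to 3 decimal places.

0.938

n = 4, Σx = 60.4, Σy = 212.4, Σx² = 940.28, Σy² = 11437.64, Σxy = 3270.12
nΣxy − ΣxΣy = 13080.48 − 12828.96 = 251.52
nΣx² − (Σx)² = 3761.12 − 3648.16 = 112.96; nΣy² − (Σy)² = 45750.56 − 45113.76 = 636.8
r = 251.52 / √(112.96 × 636.8) = 251.52 / 268.2031 ≈ 0.938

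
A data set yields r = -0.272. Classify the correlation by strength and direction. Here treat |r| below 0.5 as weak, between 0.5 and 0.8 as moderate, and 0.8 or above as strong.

r = -0.272 < 0 so the relationship is negative.
|r| = 0.272, which falls in the weak range.

weak negative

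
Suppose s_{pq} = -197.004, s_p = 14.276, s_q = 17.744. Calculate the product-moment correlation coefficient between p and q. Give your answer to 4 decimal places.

-0.7777

r = Cov(p,q) / (s_p · s_q) = -197.004 / (14.276 × 17.744)
  = -197.004 / 253.3133 ≈ -0.7777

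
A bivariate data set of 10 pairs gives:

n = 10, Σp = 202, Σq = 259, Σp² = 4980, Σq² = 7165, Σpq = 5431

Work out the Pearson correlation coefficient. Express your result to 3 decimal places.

0.311

r = (nΣpq − ΣpΣq) / √[(nΣp² − (Σp)²)(nΣq² − (Σq)²)]
Numerator: 10×5431 − 202×259 = 1992
Denominator: √[(49800 − 40804)(71650 − 67081)] = √[8996 × 4569] = 6411.1406
r = 1992 / 6411.1406 ≈ 0.311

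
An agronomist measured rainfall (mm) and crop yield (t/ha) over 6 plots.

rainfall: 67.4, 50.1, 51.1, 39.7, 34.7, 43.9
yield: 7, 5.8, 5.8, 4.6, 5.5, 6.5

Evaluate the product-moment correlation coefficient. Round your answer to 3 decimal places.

0.727

n = 6, Σx = 286.9, Σy = 35.2, Σx² = 14371.37, Σy² = 209.94, Σxy = 1717.58
nΣxy − ΣxΣy = 10305.48 − 10098.88 = 206.6
nΣx² − (Σx)² = 86228.22 − 82311.61 = 3916.61; nΣy² − (Σy)² = 1259.64 − 1239.04 = 20.6
r = 206.6 / √(3916.61 × 20.6) = 206.6 / 284.0461 ≈ 0.727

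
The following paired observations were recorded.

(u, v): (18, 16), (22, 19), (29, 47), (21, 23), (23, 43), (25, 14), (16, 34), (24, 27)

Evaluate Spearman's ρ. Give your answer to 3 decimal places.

Rank u: 2, 4, 8, 3, 5, 7, 1, 6
Rank v: 2, 3, 8, 4, 7, 1, 6, 5
d = rank(u) − rank(v): 0, 1, 0, -1, -2, 6, -5, 1; Σd² = 68
ρ = 1 − 6Σd² / [n(n²−1)] = 1 − 6×68 / (8×63) = 1 − 408/504 ≈ 0.190

0.190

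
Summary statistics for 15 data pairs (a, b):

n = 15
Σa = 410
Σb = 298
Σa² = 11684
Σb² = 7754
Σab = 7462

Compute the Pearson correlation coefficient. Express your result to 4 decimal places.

r = (nΣab − ΣaΣb) / √[(nΣa² − (Σa)²)(nΣb² − (Σb)²)]
Numerator: 15×7462 − 410×298 = -10250
Denominator: √[(175260 − 168100)(116310 − 88804)] = √[7160 × 27506] = 14033.6367
r = -10250 / 14033.6367 ≈ -0.7304

-0.7304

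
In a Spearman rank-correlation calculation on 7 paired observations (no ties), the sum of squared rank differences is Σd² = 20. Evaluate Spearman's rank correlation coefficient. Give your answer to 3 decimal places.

ρ = 1 − 6Σd² / [n(n²−1)] = 1 − 6×20 / (7×48)
  = 1 − 120/336 = 1 − 0.3571 ≈ 0.643

0.643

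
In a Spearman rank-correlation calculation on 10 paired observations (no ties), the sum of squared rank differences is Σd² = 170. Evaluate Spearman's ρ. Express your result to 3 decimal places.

ρ = 1 − 6Σd² / [n(n²−1)] = 1 − 6×170 / (10×99)
  = 1 − 1020/990 = 1 − 1.0303 ≈ -0.030

-0.030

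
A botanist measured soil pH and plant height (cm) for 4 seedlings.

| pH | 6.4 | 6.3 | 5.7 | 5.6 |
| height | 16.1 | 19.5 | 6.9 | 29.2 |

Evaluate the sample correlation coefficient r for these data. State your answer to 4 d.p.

-0.1294

n = 4, Σx = 24, Σy = 71.7, Σx² = 144.5, Σy² = 1539.71, Σxy = 428.74
nΣxy − ΣxΣy = 1714.96 − 1720.8 = -5.84
nΣx² − (Σx)² = 578 − 576 = 2; nΣy² − (Σy)² = 6158.84 − 5140.89 = 1017.95
r = -5.84 / √(2 × 1017.95) = -5.84 / 45.1209 ≈ -0.1294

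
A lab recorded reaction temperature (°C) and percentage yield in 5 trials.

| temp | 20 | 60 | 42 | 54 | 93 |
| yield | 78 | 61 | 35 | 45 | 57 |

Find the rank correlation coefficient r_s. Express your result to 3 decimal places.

-0.100

Rank temp: 1, 4, 2, 3, 5
Rank yield: 5, 4, 1, 2, 3
d = rank(temp) − rank(yield): -4, 0, 1, 1, 2; Σd² = 22
ρ = 1 − 6Σd² / [n(n²−1)] = 1 − 6×22 / (5×24) = 1 − 132/120 ≈ -0.100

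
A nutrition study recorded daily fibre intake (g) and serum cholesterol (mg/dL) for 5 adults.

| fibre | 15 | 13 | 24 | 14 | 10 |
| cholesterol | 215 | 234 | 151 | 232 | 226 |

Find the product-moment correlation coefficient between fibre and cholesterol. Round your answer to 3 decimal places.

n = 5, Σx = 76, Σy = 1058, Σx² = 1266, Σy² = 228682, Σxy = 15399
nΣxy − ΣxΣy = 76995 − 80408 = -3413
nΣx² − (Σx)² = 6330 − 5776 = 554; nΣy² − (Σy)² = 1143410 − 1119364 = 24046
r = -3413 / √(554 × 24046) = -3413 / 3649.8608 ≈ -0.935

-0.935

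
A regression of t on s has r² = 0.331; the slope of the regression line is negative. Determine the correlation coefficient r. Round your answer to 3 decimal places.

|r| = √0.331 = 0.575
The association is negative, so r = −0.575.

-0.575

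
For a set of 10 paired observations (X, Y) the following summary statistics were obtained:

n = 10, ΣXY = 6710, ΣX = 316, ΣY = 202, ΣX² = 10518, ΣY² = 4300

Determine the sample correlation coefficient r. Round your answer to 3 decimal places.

0.956

r = (nΣXY − ΣXΣY) / √[(nΣX² − (ΣX)²)(nΣY² − (ΣY)²)]
Numerator: 10×6710 − 316×202 = 3268
Denominator: √[(105180 − 99856)(43000 − 40804)] = √[5324 × 2196] = 3419.2841
r = 3268 / 3419.2841 ≈ 0.956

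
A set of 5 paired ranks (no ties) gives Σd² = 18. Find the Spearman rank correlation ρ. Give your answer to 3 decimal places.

ρ = 1 − 6Σd² / [n(n²−1)] = 1 − 6×18 / (5×24)
  = 1 − 108/120 = 1 − 0.9000 ≈ 0.100

0.100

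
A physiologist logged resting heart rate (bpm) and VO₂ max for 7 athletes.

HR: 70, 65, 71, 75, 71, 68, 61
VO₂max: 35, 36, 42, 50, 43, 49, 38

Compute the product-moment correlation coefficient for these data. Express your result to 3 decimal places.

0.559

n = 7, Σx = 481, Σy = 293, Σx² = 33177, Σy² = 12479, Σxy = 20225
nΣxy − ΣxΣy = 141575 − 140933 = 642
nΣx² − (Σx)² = 232239 − 231361 = 878; nΣy² − (Σy)² = 87353 − 85849 = 1504
r = 642 / √(878 × 1504) = 642 / 1149.1353 ≈ 0.559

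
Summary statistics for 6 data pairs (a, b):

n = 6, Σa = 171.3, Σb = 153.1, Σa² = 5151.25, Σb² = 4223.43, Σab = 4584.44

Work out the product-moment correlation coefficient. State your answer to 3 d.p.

r = (nΣab − ΣaΣb) / √[(nΣa² − (Σa)²)(nΣb² − (Σb)²)]
Numerator: 6×4584.44 − 171.3×153.1 = 1280.61
Denominator: √[(30907.5 − 29343.69)(25340.58 − 23439.61)] = √[1563.81 × 1900.97] = 1724.1682
r = 1280.61 / 1724.1682 ≈ 0.743

0.743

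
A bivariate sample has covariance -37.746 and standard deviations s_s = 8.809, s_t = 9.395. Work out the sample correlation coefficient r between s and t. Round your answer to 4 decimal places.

-0.4561

r = Cov(s,t) / (s_s · s_t) = -37.746 / (8.809 × 9.395)
  = -37.746 / 82.7606 ≈ -0.4561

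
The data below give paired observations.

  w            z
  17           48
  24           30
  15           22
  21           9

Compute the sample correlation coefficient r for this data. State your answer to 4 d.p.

n = 4, Σw = 77, Σz = 109, Σw² = 1531, Σz² = 3769, Σwz = 2055
nΣwz − ΣwΣz = 8220 − 8393 = -173
nΣw² − (Σw)² = 6124 − 5929 = 195; nΣz² − (Σz)² = 15076 − 11881 = 3195
r = -173 / √(195 × 3195) = -173 / 789.3193 ≈ -0.2192

-0.2192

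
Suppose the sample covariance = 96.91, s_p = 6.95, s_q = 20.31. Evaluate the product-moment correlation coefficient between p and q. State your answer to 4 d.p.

0.6866

r = Cov(p,q) / (s_p · s_q) = 96.91 / (6.95 × 20.31)
  = 96.91 / 141.1545 ≈ 0.6866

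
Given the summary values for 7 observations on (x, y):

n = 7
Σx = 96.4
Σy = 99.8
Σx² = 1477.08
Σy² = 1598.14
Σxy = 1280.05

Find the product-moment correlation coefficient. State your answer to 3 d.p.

-0.583

r = (nΣxy − ΣxΣy) / √[(nΣx² − (Σx)²)(nΣy² − (Σy)²)]
Numerator: 7×1280.05 − 96.4×99.8 = -660.37
Denominator: √[(10339.56 − 9292.96)(11186.98 − 9960.04)] = √[1046.6 × 1226.94] = 1133.1882
r = -660.37 / 1133.1882 ≈ -0.583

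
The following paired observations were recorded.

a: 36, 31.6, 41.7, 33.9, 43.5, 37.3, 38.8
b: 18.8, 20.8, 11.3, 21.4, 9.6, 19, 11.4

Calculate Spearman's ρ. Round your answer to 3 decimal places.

Rank a: 3, 1, 6, 2, 7, 4, 5
Rank b: 4, 6, 2, 7, 1, 5, 3
d = rank(a) − rank(b): -1, -5, 4, -5, 6, -1, 2; Σd² = 108
ρ = 1 − 6Σd² / [n(n²−1)] = 1 − 6×108 / (7×48) = 1 − 648/336 ≈ -0.929

-0.929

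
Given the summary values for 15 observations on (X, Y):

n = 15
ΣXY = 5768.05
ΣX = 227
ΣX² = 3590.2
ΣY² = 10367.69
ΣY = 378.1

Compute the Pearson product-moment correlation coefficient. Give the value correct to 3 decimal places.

r = (nΣXY − ΣXΣY) / √[(nΣX² − (ΣX)²)(nΣY² − (ΣY)²)]
Numerator: 15×5768.05 − 227×378.1 = 692.05
Denominator: √[(53853 − 51529)(155515.35 − 142959.61)] = √[2324 × 12555.74] = 5401.8089
r = 692.05 / 5401.8089 ≈ 0.128

0.128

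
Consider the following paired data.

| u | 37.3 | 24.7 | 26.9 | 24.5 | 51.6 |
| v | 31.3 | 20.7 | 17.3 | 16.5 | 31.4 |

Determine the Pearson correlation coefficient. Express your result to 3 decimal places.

n = 5, Σu = 165, Σv = 117.2, Σu² = 5987.8, Σv² = 2965.68, Σuv = 4168.64
nΣuv − ΣuΣv = 20843.2 − 19338 = 1505.2
nΣu² − (Σu)² = 29939 − 27225 = 2714; nΣv² − (Σv)² = 14828.4 − 13735.84 = 1092.56
r = 1505.2 / √(2714 × 1092.56) = 1505.2 / 1721.9779 ≈ 0.874

0.874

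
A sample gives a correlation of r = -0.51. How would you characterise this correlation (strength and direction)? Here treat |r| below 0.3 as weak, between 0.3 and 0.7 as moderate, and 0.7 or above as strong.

r = -0.51 < 0 so the relationship is negative.
|r| = 0.51, which falls in the moderate range.

moderate negative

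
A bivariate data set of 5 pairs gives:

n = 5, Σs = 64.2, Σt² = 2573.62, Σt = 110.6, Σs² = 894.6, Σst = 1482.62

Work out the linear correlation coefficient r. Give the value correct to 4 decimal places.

0.6614

r = (nΣst − ΣsΣt) / √[(nΣs² − (Σs)²)(nΣt² − (Σt)²)]
Numerator: 5×1482.62 − 64.2×110.6 = 312.58
Denominator: √[(4473 − 4121.64)(12868.1 − 12232.36)] = √[351.36 × 635.74] = 472.6242
r = 312.58 / 472.6242 ≈ 0.6614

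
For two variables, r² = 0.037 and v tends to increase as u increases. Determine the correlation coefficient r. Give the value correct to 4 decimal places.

|r| = √0.037 = 0.1924
The association is positive, so r = 0.1924.

0.1924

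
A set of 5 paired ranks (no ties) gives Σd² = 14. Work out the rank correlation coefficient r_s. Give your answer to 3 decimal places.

ρ = 1 − 6Σd² / [n(n²−1)] = 1 − 6×14 / (5×24)
  = 1 − 84/120 = 1 − 0.7000 ≈ 0.300

0.300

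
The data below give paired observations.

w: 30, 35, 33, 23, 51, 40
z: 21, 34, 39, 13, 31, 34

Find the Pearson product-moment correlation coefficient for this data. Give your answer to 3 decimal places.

0.582

n = 6, Σw = 212, Σz = 172, Σw² = 7944, Σz² = 5404, Σwz = 6347
nΣwz − ΣwΣz = 38082 − 36464 = 1618
nΣw² − (Σw)² = 47664 − 44944 = 2720; nΣz² − (Σz)² = 32424 − 29584 = 2840
r = 1618 / √(2720 × 2840) = 1618 / 2779.3524 ≈ 0.582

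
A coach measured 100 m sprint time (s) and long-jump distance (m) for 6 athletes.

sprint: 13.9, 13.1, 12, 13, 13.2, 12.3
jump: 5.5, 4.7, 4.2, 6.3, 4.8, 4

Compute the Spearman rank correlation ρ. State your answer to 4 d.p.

0.6000

Rank sprint: 6, 4, 1, 3, 5, 2
Rank jump: 5, 3, 2, 6, 4, 1
d = rank(sprint) − rank(jump): 1, 1, -1, -3, 1, 1; Σd² = 14
ρ = 1 − 6Σd² / [n(n²−1)] = 1 − 6×14 / (6×35) = 1 − 84/210 ≈ 0.6000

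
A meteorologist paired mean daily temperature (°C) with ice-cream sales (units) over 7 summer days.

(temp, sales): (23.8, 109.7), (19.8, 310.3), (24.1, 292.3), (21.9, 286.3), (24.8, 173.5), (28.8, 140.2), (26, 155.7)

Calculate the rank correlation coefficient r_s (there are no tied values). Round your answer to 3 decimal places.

-0.571

Rank temp: 3, 1, 4, 2, 5, 7, 6
Rank sales: 1, 7, 6, 5, 4, 2, 3
d = rank(temp) − rank(sales): 2, -6, -2, -3, 1, 5, 3; Σd² = 88
ρ = 1 − 6Σd² / [n(n²−1)] = 1 − 6×88 / (7×48) = 1 − 528/336 ≈ -0.571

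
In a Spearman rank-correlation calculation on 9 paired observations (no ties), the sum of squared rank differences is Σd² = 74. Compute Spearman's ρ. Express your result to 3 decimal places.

0.383

ρ = 1 − 6Σd² / [n(n²−1)] = 1 − 6×74 / (9×80)
  = 1 − 444/720 = 1 − 0.6167 ≈ 0.383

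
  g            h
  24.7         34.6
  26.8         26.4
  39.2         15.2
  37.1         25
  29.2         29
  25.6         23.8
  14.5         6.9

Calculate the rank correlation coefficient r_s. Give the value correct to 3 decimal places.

Rank g: 2, 4, 7, 6, 5, 3, 1
Rank h: 7, 5, 2, 4, 6, 3, 1
d = rank(g) − rank(h): -5, -1, 5, 2, -1, 0, 0; Σd² = 56
ρ = 1 − 6Σd² / [n(n²−1)] = 1 − 6×56 / (7×48) = 1 − 336/336 ≈ 0.000

0.000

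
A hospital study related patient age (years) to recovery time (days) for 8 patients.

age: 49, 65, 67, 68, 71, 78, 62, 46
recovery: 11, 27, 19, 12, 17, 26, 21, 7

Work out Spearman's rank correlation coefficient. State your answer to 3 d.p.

Rank age: 2, 4, 5, 6, 7, 8, 3, 1
Rank recovery: 2, 8, 5, 3, 4, 7, 6, 1
d = rank(age) − rank(recovery): 0, -4, 0, 3, 3, 1, -3, 0; Σd² = 44
ρ = 1 − 6Σd² / [n(n²−1)] = 1 − 6×44 / (8×63) = 1 − 264/504 ≈ 0.476

0.476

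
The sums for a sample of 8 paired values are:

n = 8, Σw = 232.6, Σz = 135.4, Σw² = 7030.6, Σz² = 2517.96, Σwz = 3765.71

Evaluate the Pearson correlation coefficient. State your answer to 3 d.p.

-0.695

r = (nΣwz − ΣwΣz) / √[(nΣw² − (Σw)²)(nΣz² − (Σz)²)]
Numerator: 8×3765.71 − 232.6×135.4 = -1368.36
Denominator: √[(56244.8 − 54102.76)(20143.68 − 18333.16)] = √[2142.04 × 1810.52] = 1969.3162
r = -1368.36 / 1969.3162 ≈ -0.695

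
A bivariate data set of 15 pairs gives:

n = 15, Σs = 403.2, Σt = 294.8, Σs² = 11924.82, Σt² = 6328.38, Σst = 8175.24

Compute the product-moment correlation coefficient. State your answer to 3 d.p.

r = (nΣst − ΣsΣt) / √[(nΣs² − (Σs)²)(nΣt² − (Σt)²)]
Numerator: 15×8175.24 − 403.2×294.8 = 3765.24
Denominator: √[(178872.3 − 162570.24)(94925.7 − 86907.04)] = √[16302.06 × 8018.66] = 11433.3143
r = 3765.24 / 11433.3143 ≈ 0.329

0.329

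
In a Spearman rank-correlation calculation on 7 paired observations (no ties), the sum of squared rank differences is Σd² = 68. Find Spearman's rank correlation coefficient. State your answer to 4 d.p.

-0.2143

ρ = 1 − 6Σd² / [n(n²−1)] = 1 − 6×68 / (7×48)
  = 1 − 408/336 = 1 − 1.21429 ≈ -0.2143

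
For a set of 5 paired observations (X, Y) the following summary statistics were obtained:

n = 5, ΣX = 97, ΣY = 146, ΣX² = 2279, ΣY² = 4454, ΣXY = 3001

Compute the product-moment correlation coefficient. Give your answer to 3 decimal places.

r = (nΣXY − ΣXΣY) / √[(nΣX² − (ΣX)²)(nΣY² − (ΣY)²)]
Numerator: 5×3001 − 97×146 = 843
Denominator: √[(11395 − 9409)(22270 − 21316)] = √[1986 × 954] = 1376.4607
r = 843 / 1376.4607 ≈ 0.612

0.612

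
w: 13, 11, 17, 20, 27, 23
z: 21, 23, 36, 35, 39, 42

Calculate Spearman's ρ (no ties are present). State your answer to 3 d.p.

Rank w: 2, 1, 3, 4, 6, 5
Rank z: 1, 2, 4, 3, 5, 6
d = rank(w) − rank(z): 1, -1, -1, 1, 1, -1; Σd² = 6
ρ = 1 − 6Σd² / [n(n²−1)] = 1 − 6×6 / (6×35) = 1 − 36/210 ≈ 0.829

0.829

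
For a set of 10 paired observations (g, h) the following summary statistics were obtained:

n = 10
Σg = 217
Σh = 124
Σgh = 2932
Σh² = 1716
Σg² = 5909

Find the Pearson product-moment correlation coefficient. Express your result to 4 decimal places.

0.5213

r = (nΣgh − ΣgΣh) / √[(nΣg² − (Σg)²)(nΣh² − (Σh)²)]
Numerator: 10×2932 − 217×124 = 2412
Denominator: √[(59090 − 47089)(17160 − 15376)] = √[12001 × 1784] = 4627.0708
r = 2412 / 4627.0708 ≈ 0.5213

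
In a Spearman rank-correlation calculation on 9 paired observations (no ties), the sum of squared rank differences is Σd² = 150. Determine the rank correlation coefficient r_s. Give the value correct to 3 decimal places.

-0.250

ρ = 1 − 6Σd² / [n(n²−1)] = 1 − 6×150 / (9×80)
  = 1 − 900/720 = 1 − 1.2500 ≈ -0.250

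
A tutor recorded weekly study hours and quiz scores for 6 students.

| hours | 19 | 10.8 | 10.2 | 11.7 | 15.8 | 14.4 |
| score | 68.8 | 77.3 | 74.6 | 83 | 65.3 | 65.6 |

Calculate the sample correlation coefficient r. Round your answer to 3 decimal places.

n = 6, Σx = 81.9, Σy = 434.6, Σx² = 1175.57, Σy² = 31730.34, Σxy = 5850.44
nΣxy − ΣxΣy = 35102.64 − 35593.74 = -491.1
nΣx² − (Σx)² = 7053.42 − 6707.61 = 345.81; nΣy² − (Σy)² = 190382.04 − 188877.16 = 1504.88
r = -491.1 / √(345.81 × 1504.88) = -491.1 / 721.3893 ≈ -0.681

-0.681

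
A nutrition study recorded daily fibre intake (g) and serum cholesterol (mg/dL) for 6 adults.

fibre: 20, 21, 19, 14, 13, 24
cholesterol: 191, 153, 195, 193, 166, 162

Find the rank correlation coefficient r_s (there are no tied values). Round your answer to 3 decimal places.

Rank fibre: 4, 5, 3, 2, 1, 6
Rank cholesterol: 4, 1, 6, 5, 3, 2
d = rank(fibre) − rank(cholesterol): 0, 4, -3, -3, -2, 4; Σd² = 54
ρ = 1 − 6Σd² / [n(n²−1)] = 1 − 6×54 / (6×35) = 1 − 324/210 ≈ -0.543

-0.543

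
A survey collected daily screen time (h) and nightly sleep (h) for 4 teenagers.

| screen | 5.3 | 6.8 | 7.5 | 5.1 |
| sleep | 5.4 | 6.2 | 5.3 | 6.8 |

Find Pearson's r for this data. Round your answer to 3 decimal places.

n = 4, Σx = 24.7, Σy = 23.7, Σx² = 156.59, Σy² = 141.93, Σxy = 145.21
nΣxy − ΣxΣy = 580.84 − 585.39 = -4.55
nΣx² − (Σx)² = 626.36 − 610.09 = 16.27; nΣy² − (Σy)² = 567.72 − 561.69 = 6.03
r = -4.55 / √(16.27 × 6.03) = -4.55 / 9.9050 ≈ -0.459

-0.459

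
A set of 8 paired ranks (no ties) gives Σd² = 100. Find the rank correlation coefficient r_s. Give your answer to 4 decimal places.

-0.1905

ρ = 1 − 6Σd² / [n(n²−1)] = 1 − 6×100 / (8×63)
  = 1 − 600/504 = 1 − 1.19048 ≈ -0.1905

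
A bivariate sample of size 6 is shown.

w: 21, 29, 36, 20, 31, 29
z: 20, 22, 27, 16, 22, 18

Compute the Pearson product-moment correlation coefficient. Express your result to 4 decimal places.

0.8190

n = 6, Σw = 166, Σz = 125, Σw² = 4780, Σz² = 2677, Σwz = 3554
nΣwz − ΣwΣz = 21324 − 20750 = 574
nΣw² − (Σw)² = 28680 − 27556 = 1124; nΣz² − (Σz)² = 16062 − 15625 = 437
r = 574 / √(1124 × 437) = 574 / 700.8481 ≈ 0.8190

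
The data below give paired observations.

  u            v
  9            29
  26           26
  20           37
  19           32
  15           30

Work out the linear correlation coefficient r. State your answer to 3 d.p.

n = 5, Σu = 89, Σv = 154, Σu² = 1743, Σv² = 4810, Σuv = 2735
nΣuv − ΣuΣv = 13675 − 13706 = -31
nΣu² − (Σu)² = 8715 − 7921 = 794; nΣv² − (Σv)² = 24050 − 23716 = 334
r = -31 / √(794 × 334) = -31 / 514.9718 ≈ -0.060

-0.060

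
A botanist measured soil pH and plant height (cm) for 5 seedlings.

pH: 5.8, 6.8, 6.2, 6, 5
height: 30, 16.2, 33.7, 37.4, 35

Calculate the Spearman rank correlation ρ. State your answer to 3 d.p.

-0.500

Rank pH: 2, 5, 4, 3, 1
Rank height: 2, 1, 3, 5, 4
d = rank(pH) − rank(height): 0, 4, 1, -2, -3; Σd² = 30
ρ = 1 − 6Σd² / [n(n²−1)] = 1 − 6×30 / (5×24) = 1 − 180/120 ≈ -0.500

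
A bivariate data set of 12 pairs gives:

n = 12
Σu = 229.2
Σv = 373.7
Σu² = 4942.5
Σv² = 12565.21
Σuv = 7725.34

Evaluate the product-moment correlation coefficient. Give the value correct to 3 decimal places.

r = (nΣuv − ΣuΣv) / √[(nΣu² − (Σu)²)(nΣv² − (Σv)²)]
Numerator: 12×7725.34 − 229.2×373.7 = 7052.04
Denominator: √[(59310 − 52532.64)(150782.52 − 139651.69)] = √[6777.36 × 11130.83] = 8685.4846
r = 7052.04 / 8685.4846 ≈ 0.812

0.812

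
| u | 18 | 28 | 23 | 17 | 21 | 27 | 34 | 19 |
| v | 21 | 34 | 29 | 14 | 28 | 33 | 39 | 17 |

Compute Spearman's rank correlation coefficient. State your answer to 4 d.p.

Rank u: 2, 7, 5, 1, 4, 6, 8, 3
Rank v: 3, 7, 5, 1, 4, 6, 8, 2
d = rank(u) − rank(v): -1, 0, 0, 0, 0, 0, 0, 1; Σd² = 2
ρ = 1 − 6Σd² / [n(n²−1)] = 1 − 6×2 / (8×63) = 1 − 12/504 ≈ 0.9762

0.9762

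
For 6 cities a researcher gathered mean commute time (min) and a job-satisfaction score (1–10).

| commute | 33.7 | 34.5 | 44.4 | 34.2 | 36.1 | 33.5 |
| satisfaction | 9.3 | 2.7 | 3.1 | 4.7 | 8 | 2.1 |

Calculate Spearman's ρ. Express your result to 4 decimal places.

0.1429

Rank commute: 2, 4, 6, 3, 5, 1
Rank satisfaction: 6, 2, 3, 4, 5, 1
d = rank(commute) − rank(satisfaction): -4, 2, 3, -1, 0, 0; Σd² = 30
ρ = 1 − 6Σd² / [n(n²−1)] = 1 − 6×30 / (6×35) = 1 − 180/210 ≈ 0.1429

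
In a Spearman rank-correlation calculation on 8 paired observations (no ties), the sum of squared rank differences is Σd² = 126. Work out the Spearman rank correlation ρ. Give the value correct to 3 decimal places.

-0.500

ρ = 1 − 6Σd² / [n(n²−1)] = 1 − 6×126 / (8×63)
  = 1 − 756/504 = 1 − 1.5000 ≈ -0.500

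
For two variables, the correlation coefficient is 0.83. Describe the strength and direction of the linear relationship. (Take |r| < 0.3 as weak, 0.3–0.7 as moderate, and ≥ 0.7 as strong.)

r = 0.83 > 0 so the relationship is positive.
|r| = 0.83, which falls in the strong range.

strong positive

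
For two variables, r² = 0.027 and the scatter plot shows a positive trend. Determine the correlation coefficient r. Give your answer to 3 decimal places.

|r| = √0.027 = 0.164
The association is positive, so r = 0.164.

0.164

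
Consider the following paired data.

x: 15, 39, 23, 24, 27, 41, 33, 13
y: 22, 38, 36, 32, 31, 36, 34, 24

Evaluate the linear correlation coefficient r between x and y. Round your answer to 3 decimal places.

n = 8, Σx = 215, Σy = 253, Σx² = 6519, Σy² = 8237, Σxy = 7155
nΣxy − ΣxΣy = 57240 − 54395 = 2845
nΣx² − (Σx)² = 52152 − 46225 = 5927; nΣy² − (Σy)² = 65896 − 64009 = 1887
r = 2845 / √(5927 × 1887) = 2845 / 3344.2860 ≈ 0.851

0.851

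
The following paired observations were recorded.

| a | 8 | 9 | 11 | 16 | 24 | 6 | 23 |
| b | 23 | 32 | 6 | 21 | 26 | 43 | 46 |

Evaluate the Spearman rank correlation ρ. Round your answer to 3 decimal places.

Rank a: 2, 3, 4, 5, 7, 1, 6
Rank b: 3, 5, 1, 2, 4, 6, 7
d = rank(a) − rank(b): -1, -2, 3, 3, 3, -5, -1; Σd² = 58
ρ = 1 − 6Σd² / [n(n²−1)] = 1 − 6×58 / (7×48) = 1 − 348/336 ≈ -0.036

-0.036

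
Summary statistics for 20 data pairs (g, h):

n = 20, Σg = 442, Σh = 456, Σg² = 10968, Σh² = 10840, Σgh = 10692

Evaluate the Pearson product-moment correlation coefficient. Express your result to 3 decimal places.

0.843

r = (nΣgh − ΣgΣh) / √[(nΣg² − (Σg)²)(nΣh² − (Σh)²)]
Numerator: 20×10692 − 442×456 = 12288
Denominator: √[(219360 − 195364)(216800 − 207936)] = √[23996 × 8864] = 14584.2567
r = 12288 / 14584.2567 ≈ 0.843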